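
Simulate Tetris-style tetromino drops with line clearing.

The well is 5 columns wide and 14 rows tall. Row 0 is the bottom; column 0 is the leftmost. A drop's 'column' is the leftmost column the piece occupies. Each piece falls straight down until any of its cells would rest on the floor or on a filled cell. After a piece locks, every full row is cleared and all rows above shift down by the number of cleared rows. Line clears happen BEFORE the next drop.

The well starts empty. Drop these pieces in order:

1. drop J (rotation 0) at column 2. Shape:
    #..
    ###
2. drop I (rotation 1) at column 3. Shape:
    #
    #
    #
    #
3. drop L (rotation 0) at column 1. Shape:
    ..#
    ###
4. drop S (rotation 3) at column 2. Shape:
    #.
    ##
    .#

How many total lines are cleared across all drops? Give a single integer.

Answer: 0

Derivation:
Drop 1: J rot0 at col 2 lands with bottom-row=0; cleared 0 line(s) (total 0); column heights now [0 0 2 1 1], max=2
Drop 2: I rot1 at col 3 lands with bottom-row=1; cleared 0 line(s) (total 0); column heights now [0 0 2 5 1], max=5
Drop 3: L rot0 at col 1 lands with bottom-row=5; cleared 0 line(s) (total 0); column heights now [0 6 6 7 1], max=7
Drop 4: S rot3 at col 2 lands with bottom-row=7; cleared 0 line(s) (total 0); column heights now [0 6 10 9 1], max=10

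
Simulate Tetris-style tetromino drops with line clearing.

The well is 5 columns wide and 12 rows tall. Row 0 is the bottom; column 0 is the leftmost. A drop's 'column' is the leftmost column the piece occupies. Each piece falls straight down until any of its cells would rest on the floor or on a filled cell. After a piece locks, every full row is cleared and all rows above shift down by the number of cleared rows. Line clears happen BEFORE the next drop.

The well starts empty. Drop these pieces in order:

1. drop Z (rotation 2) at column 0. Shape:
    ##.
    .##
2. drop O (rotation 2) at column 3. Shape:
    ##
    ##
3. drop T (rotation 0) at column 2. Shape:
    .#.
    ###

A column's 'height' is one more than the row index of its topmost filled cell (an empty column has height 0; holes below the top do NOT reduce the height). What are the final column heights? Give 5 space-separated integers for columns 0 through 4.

Answer: 2 2 3 4 3

Derivation:
Drop 1: Z rot2 at col 0 lands with bottom-row=0; cleared 0 line(s) (total 0); column heights now [2 2 1 0 0], max=2
Drop 2: O rot2 at col 3 lands with bottom-row=0; cleared 0 line(s) (total 0); column heights now [2 2 1 2 2], max=2
Drop 3: T rot0 at col 2 lands with bottom-row=2; cleared 0 line(s) (total 0); column heights now [2 2 3 4 3], max=4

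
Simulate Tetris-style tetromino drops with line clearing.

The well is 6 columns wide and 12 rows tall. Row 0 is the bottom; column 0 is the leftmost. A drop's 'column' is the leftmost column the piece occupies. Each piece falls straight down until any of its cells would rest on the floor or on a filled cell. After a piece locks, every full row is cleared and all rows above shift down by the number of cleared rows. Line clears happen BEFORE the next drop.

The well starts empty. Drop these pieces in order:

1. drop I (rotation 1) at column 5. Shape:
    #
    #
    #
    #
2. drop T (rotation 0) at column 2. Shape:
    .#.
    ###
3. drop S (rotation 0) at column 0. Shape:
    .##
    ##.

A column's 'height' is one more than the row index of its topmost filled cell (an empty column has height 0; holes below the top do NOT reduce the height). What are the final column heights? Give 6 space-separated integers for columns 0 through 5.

Answer: 0 1 1 1 0 3

Derivation:
Drop 1: I rot1 at col 5 lands with bottom-row=0; cleared 0 line(s) (total 0); column heights now [0 0 0 0 0 4], max=4
Drop 2: T rot0 at col 2 lands with bottom-row=0; cleared 0 line(s) (total 0); column heights now [0 0 1 2 1 4], max=4
Drop 3: S rot0 at col 0 lands with bottom-row=0; cleared 1 line(s) (total 1); column heights now [0 1 1 1 0 3], max=3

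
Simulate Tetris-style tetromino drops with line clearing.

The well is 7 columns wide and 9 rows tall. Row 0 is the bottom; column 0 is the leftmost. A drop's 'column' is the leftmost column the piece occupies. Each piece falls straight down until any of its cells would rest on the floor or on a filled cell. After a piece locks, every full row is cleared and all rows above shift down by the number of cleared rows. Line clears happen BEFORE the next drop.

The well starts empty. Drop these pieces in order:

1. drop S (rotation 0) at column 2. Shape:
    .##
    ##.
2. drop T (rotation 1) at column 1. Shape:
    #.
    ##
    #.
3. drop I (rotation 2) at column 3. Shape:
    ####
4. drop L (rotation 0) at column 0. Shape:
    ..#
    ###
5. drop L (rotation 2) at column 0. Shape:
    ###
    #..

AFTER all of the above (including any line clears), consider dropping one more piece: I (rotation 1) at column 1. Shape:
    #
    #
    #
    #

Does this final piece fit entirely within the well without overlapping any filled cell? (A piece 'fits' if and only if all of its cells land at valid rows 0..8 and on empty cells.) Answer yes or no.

Answer: no

Derivation:
Drop 1: S rot0 at col 2 lands with bottom-row=0; cleared 0 line(s) (total 0); column heights now [0 0 1 2 2 0 0], max=2
Drop 2: T rot1 at col 1 lands with bottom-row=0; cleared 0 line(s) (total 0); column heights now [0 3 2 2 2 0 0], max=3
Drop 3: I rot2 at col 3 lands with bottom-row=2; cleared 0 line(s) (total 0); column heights now [0 3 2 3 3 3 3], max=3
Drop 4: L rot0 at col 0 lands with bottom-row=3; cleared 0 line(s) (total 0); column heights now [4 4 5 3 3 3 3], max=5
Drop 5: L rot2 at col 0 lands with bottom-row=4; cleared 0 line(s) (total 0); column heights now [6 6 6 3 3 3 3], max=6
Test piece I rot1 at col 1 (width 1): heights before test = [6 6 6 3 3 3 3]; fits = False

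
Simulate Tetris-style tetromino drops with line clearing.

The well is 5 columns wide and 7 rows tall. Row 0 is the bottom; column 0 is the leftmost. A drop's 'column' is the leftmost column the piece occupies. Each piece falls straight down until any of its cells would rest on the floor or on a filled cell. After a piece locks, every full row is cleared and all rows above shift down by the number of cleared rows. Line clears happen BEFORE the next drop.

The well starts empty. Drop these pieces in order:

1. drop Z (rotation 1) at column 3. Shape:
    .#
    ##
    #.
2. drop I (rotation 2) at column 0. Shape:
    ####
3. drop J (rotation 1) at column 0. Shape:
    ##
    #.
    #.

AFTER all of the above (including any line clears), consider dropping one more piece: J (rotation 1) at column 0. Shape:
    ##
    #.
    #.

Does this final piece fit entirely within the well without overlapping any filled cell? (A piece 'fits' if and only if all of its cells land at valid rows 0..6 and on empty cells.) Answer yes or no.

Answer: yes

Derivation:
Drop 1: Z rot1 at col 3 lands with bottom-row=0; cleared 0 line(s) (total 0); column heights now [0 0 0 2 3], max=3
Drop 2: I rot2 at col 0 lands with bottom-row=2; cleared 1 line(s) (total 1); column heights now [0 0 0 2 2], max=2
Drop 3: J rot1 at col 0 lands with bottom-row=0; cleared 0 line(s) (total 1); column heights now [3 3 0 2 2], max=3
Test piece J rot1 at col 0 (width 2): heights before test = [3 3 0 2 2]; fits = True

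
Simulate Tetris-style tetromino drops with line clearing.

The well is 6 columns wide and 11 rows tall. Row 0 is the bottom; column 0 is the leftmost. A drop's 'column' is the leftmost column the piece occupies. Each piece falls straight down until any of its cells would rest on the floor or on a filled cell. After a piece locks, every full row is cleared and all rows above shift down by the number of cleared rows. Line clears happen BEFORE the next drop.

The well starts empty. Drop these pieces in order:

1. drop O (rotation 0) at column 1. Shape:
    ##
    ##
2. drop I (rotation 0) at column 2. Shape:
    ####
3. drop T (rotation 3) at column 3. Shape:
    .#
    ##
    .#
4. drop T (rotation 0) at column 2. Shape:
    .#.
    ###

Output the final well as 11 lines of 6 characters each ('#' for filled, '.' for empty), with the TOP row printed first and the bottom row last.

Answer: ......
......
......
...#..
..###.
....#.
...##.
....#.
..####
.##...
.##...

Derivation:
Drop 1: O rot0 at col 1 lands with bottom-row=0; cleared 0 line(s) (total 0); column heights now [0 2 2 0 0 0], max=2
Drop 2: I rot0 at col 2 lands with bottom-row=2; cleared 0 line(s) (total 0); column heights now [0 2 3 3 3 3], max=3
Drop 3: T rot3 at col 3 lands with bottom-row=3; cleared 0 line(s) (total 0); column heights now [0 2 3 5 6 3], max=6
Drop 4: T rot0 at col 2 lands with bottom-row=6; cleared 0 line(s) (total 0); column heights now [0 2 7 8 7 3], max=8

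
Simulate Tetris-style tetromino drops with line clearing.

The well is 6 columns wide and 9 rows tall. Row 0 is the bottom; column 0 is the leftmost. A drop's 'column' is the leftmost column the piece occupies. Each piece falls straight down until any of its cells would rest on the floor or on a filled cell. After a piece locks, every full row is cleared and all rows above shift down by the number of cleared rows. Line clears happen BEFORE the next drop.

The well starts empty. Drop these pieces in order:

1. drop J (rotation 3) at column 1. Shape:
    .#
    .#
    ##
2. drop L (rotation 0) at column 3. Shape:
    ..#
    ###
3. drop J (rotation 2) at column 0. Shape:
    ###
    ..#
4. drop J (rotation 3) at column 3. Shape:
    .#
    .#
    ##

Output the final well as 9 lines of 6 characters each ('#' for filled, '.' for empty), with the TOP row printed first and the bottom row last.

Answer: ......
......
......
......
###...
..#.#.
..#.#.
..####
.#####

Derivation:
Drop 1: J rot3 at col 1 lands with bottom-row=0; cleared 0 line(s) (total 0); column heights now [0 1 3 0 0 0], max=3
Drop 2: L rot0 at col 3 lands with bottom-row=0; cleared 0 line(s) (total 0); column heights now [0 1 3 1 1 2], max=3
Drop 3: J rot2 at col 0 lands with bottom-row=3; cleared 0 line(s) (total 0); column heights now [5 5 5 1 1 2], max=5
Drop 4: J rot3 at col 3 lands with bottom-row=1; cleared 0 line(s) (total 0); column heights now [5 5 5 2 4 2], max=5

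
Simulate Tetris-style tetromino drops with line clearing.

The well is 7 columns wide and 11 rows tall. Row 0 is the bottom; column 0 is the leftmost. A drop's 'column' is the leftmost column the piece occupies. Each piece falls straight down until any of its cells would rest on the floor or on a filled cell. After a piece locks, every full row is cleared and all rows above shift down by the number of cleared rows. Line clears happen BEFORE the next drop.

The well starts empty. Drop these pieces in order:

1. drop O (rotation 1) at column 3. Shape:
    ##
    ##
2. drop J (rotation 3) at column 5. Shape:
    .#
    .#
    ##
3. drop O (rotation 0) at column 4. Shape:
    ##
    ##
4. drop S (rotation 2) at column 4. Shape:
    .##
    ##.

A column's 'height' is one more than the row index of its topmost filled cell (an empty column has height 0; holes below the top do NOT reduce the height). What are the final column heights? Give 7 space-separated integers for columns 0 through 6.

Answer: 0 0 0 2 5 6 6

Derivation:
Drop 1: O rot1 at col 3 lands with bottom-row=0; cleared 0 line(s) (total 0); column heights now [0 0 0 2 2 0 0], max=2
Drop 2: J rot3 at col 5 lands with bottom-row=0; cleared 0 line(s) (total 0); column heights now [0 0 0 2 2 1 3], max=3
Drop 3: O rot0 at col 4 lands with bottom-row=2; cleared 0 line(s) (total 0); column heights now [0 0 0 2 4 4 3], max=4
Drop 4: S rot2 at col 4 lands with bottom-row=4; cleared 0 line(s) (total 0); column heights now [0 0 0 2 5 6 6], max=6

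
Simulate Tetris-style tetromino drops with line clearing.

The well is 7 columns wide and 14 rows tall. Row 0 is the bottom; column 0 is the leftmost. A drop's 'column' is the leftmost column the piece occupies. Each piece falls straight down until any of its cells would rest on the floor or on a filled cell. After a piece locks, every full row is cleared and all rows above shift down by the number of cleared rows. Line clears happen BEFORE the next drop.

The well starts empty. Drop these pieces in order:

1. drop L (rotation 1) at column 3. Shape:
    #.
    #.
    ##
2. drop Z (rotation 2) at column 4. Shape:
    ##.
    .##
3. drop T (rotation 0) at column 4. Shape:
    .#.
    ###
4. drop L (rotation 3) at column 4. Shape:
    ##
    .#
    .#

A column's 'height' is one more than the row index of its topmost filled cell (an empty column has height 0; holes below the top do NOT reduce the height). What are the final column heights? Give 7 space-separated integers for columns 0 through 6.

Drop 1: L rot1 at col 3 lands with bottom-row=0; cleared 0 line(s) (total 0); column heights now [0 0 0 3 1 0 0], max=3
Drop 2: Z rot2 at col 4 lands with bottom-row=0; cleared 0 line(s) (total 0); column heights now [0 0 0 3 2 2 1], max=3
Drop 3: T rot0 at col 4 lands with bottom-row=2; cleared 0 line(s) (total 0); column heights now [0 0 0 3 3 4 3], max=4
Drop 4: L rot3 at col 4 lands with bottom-row=4; cleared 0 line(s) (total 0); column heights now [0 0 0 3 7 7 3], max=7

Answer: 0 0 0 3 7 7 3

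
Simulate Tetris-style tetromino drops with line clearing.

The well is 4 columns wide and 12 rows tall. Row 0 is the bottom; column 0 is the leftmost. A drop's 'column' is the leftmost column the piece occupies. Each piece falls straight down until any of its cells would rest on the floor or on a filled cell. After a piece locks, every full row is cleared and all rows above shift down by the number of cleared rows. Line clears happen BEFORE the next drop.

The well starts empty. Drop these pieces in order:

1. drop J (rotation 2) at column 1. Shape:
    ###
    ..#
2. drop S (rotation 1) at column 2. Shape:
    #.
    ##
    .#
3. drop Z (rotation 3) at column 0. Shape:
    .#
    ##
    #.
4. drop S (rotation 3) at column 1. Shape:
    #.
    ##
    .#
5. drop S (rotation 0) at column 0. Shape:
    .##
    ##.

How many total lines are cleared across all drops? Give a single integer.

Answer: 1

Derivation:
Drop 1: J rot2 at col 1 lands with bottom-row=0; cleared 0 line(s) (total 0); column heights now [0 2 2 2], max=2
Drop 2: S rot1 at col 2 lands with bottom-row=2; cleared 0 line(s) (total 0); column heights now [0 2 5 4], max=5
Drop 3: Z rot3 at col 0 lands with bottom-row=1; cleared 1 line(s) (total 1); column heights now [2 3 4 3], max=4
Drop 4: S rot3 at col 1 lands with bottom-row=4; cleared 0 line(s) (total 1); column heights now [2 7 6 3], max=7
Drop 5: S rot0 at col 0 lands with bottom-row=7; cleared 0 line(s) (total 1); column heights now [8 9 9 3], max=9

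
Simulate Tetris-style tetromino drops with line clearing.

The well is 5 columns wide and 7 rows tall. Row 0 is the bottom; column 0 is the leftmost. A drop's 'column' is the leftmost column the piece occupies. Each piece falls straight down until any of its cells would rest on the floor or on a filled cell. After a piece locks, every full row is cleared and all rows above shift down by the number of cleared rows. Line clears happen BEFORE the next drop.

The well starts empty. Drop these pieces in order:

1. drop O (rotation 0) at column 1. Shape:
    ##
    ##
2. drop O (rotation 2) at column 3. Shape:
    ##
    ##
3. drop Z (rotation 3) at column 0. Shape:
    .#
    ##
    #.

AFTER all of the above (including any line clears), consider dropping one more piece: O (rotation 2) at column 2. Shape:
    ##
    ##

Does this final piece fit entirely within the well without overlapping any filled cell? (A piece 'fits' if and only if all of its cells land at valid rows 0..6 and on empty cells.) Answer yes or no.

Answer: yes

Derivation:
Drop 1: O rot0 at col 1 lands with bottom-row=0; cleared 0 line(s) (total 0); column heights now [0 2 2 0 0], max=2
Drop 2: O rot2 at col 3 lands with bottom-row=0; cleared 0 line(s) (total 0); column heights now [0 2 2 2 2], max=2
Drop 3: Z rot3 at col 0 lands with bottom-row=1; cleared 1 line(s) (total 1); column heights now [2 3 1 1 1], max=3
Test piece O rot2 at col 2 (width 2): heights before test = [2 3 1 1 1]; fits = True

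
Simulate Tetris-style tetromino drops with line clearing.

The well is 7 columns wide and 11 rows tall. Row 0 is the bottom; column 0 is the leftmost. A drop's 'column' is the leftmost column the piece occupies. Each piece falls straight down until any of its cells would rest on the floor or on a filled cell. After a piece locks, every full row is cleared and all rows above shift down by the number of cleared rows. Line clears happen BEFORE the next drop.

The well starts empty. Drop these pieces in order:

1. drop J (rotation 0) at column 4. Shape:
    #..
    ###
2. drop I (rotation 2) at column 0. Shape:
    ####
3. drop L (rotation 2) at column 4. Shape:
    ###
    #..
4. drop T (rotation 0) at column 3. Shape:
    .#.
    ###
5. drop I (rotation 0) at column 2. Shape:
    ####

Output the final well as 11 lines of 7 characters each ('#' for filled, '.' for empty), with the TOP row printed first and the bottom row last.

Drop 1: J rot0 at col 4 lands with bottom-row=0; cleared 0 line(s) (total 0); column heights now [0 0 0 0 2 1 1], max=2
Drop 2: I rot2 at col 0 lands with bottom-row=0; cleared 1 line(s) (total 1); column heights now [0 0 0 0 1 0 0], max=1
Drop 3: L rot2 at col 4 lands with bottom-row=1; cleared 0 line(s) (total 1); column heights now [0 0 0 0 3 3 3], max=3
Drop 4: T rot0 at col 3 lands with bottom-row=3; cleared 0 line(s) (total 1); column heights now [0 0 0 4 5 4 3], max=5
Drop 5: I rot0 at col 2 lands with bottom-row=5; cleared 0 line(s) (total 1); column heights now [0 0 6 6 6 6 3], max=6

Answer: .......
.......
.......
.......
.......
..####.
....#..
...###.
....###
....#..
....#..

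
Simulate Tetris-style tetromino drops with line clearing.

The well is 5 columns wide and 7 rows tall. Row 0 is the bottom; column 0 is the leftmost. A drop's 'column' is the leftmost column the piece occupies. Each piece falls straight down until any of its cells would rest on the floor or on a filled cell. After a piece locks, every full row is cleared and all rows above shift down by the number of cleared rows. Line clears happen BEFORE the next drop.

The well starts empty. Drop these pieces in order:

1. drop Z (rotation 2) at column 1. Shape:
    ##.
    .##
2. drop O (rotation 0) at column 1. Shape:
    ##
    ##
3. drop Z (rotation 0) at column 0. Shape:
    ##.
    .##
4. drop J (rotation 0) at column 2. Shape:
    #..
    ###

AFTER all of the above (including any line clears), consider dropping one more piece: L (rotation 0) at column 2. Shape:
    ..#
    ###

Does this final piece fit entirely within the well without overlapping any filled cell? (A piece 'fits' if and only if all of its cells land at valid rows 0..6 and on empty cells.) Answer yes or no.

Answer: no

Derivation:
Drop 1: Z rot2 at col 1 lands with bottom-row=0; cleared 0 line(s) (total 0); column heights now [0 2 2 1 0], max=2
Drop 2: O rot0 at col 1 lands with bottom-row=2; cleared 0 line(s) (total 0); column heights now [0 4 4 1 0], max=4
Drop 3: Z rot0 at col 0 lands with bottom-row=4; cleared 0 line(s) (total 0); column heights now [6 6 5 1 0], max=6
Drop 4: J rot0 at col 2 lands with bottom-row=5; cleared 1 line(s) (total 1); column heights now [0 5 6 1 0], max=6
Test piece L rot0 at col 2 (width 3): heights before test = [0 5 6 1 0]; fits = False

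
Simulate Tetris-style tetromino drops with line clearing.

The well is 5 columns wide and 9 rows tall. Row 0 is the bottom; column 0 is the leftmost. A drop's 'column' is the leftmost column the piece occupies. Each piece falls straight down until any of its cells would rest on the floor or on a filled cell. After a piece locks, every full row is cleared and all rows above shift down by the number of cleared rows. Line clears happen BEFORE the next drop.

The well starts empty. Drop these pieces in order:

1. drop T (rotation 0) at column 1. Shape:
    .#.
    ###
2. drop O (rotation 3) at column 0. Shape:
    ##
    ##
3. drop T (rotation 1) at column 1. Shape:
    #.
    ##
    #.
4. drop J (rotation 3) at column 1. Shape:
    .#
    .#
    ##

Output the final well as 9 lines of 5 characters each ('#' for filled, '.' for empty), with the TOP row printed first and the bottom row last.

Answer: ..#..
..#..
.##..
.#...
.##..
.#...
##...
###..
.###.

Derivation:
Drop 1: T rot0 at col 1 lands with bottom-row=0; cleared 0 line(s) (total 0); column heights now [0 1 2 1 0], max=2
Drop 2: O rot3 at col 0 lands with bottom-row=1; cleared 0 line(s) (total 0); column heights now [3 3 2 1 0], max=3
Drop 3: T rot1 at col 1 lands with bottom-row=3; cleared 0 line(s) (total 0); column heights now [3 6 5 1 0], max=6
Drop 4: J rot3 at col 1 lands with bottom-row=6; cleared 0 line(s) (total 0); column heights now [3 7 9 1 0], max=9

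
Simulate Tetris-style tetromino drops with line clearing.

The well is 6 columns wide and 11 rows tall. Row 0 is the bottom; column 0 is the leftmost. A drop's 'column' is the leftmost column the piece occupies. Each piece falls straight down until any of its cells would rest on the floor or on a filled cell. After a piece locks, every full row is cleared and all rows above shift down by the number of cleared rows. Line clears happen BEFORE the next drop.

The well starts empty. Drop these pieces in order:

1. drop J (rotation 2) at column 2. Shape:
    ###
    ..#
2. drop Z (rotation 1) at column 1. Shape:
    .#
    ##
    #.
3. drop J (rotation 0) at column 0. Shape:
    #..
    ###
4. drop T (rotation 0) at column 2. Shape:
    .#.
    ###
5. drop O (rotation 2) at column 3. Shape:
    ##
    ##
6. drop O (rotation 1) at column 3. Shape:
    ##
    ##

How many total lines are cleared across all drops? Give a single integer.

Answer: 0

Derivation:
Drop 1: J rot2 at col 2 lands with bottom-row=0; cleared 0 line(s) (total 0); column heights now [0 0 2 2 2 0], max=2
Drop 2: Z rot1 at col 1 lands with bottom-row=1; cleared 0 line(s) (total 0); column heights now [0 3 4 2 2 0], max=4
Drop 3: J rot0 at col 0 lands with bottom-row=4; cleared 0 line(s) (total 0); column heights now [6 5 5 2 2 0], max=6
Drop 4: T rot0 at col 2 lands with bottom-row=5; cleared 0 line(s) (total 0); column heights now [6 5 6 7 6 0], max=7
Drop 5: O rot2 at col 3 lands with bottom-row=7; cleared 0 line(s) (total 0); column heights now [6 5 6 9 9 0], max=9
Drop 6: O rot1 at col 3 lands with bottom-row=9; cleared 0 line(s) (total 0); column heights now [6 5 6 11 11 0], max=11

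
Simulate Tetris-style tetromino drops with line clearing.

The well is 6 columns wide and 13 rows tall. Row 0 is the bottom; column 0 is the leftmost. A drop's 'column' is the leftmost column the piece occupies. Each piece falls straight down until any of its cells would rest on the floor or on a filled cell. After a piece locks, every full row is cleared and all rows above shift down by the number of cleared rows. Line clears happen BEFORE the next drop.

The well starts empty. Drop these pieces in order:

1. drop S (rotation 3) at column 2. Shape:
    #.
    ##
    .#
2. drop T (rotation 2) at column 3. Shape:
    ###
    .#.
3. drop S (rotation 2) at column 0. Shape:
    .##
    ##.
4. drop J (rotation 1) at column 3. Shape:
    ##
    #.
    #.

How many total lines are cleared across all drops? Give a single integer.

Drop 1: S rot3 at col 2 lands with bottom-row=0; cleared 0 line(s) (total 0); column heights now [0 0 3 2 0 0], max=3
Drop 2: T rot2 at col 3 lands with bottom-row=1; cleared 0 line(s) (total 0); column heights now [0 0 3 3 3 3], max=3
Drop 3: S rot2 at col 0 lands with bottom-row=2; cleared 1 line(s) (total 1); column heights now [0 3 3 2 2 0], max=3
Drop 4: J rot1 at col 3 lands with bottom-row=2; cleared 0 line(s) (total 1); column heights now [0 3 3 5 5 0], max=5

Answer: 1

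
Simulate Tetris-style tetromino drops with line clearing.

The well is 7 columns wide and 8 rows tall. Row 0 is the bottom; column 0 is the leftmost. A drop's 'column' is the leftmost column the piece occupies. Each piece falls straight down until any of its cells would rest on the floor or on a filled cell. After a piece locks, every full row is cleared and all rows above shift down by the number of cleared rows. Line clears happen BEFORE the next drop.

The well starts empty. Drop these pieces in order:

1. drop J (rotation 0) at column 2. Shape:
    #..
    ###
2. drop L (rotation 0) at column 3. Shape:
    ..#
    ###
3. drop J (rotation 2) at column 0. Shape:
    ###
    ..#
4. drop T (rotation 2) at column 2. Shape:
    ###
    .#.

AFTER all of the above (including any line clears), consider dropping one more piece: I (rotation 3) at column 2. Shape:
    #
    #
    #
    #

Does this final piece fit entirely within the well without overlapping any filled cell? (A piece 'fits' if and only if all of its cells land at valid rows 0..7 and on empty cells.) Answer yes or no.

Answer: no

Derivation:
Drop 1: J rot0 at col 2 lands with bottom-row=0; cleared 0 line(s) (total 0); column heights now [0 0 2 1 1 0 0], max=2
Drop 2: L rot0 at col 3 lands with bottom-row=1; cleared 0 line(s) (total 0); column heights now [0 0 2 2 2 3 0], max=3
Drop 3: J rot2 at col 0 lands with bottom-row=2; cleared 0 line(s) (total 0); column heights now [4 4 4 2 2 3 0], max=4
Drop 4: T rot2 at col 2 lands with bottom-row=3; cleared 0 line(s) (total 0); column heights now [4 4 5 5 5 3 0], max=5
Test piece I rot3 at col 2 (width 1): heights before test = [4 4 5 5 5 3 0]; fits = False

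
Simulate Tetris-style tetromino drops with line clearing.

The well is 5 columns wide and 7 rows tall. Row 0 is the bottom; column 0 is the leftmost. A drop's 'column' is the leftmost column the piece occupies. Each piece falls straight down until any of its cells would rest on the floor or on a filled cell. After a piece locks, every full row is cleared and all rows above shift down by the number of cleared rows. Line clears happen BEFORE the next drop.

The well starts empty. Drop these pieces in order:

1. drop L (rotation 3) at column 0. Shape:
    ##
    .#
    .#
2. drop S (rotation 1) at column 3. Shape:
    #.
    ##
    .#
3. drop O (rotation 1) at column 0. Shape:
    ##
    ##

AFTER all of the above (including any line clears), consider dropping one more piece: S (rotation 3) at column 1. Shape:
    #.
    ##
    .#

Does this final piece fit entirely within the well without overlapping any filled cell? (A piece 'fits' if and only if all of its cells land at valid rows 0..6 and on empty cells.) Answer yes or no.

Drop 1: L rot3 at col 0 lands with bottom-row=0; cleared 0 line(s) (total 0); column heights now [3 3 0 0 0], max=3
Drop 2: S rot1 at col 3 lands with bottom-row=0; cleared 0 line(s) (total 0); column heights now [3 3 0 3 2], max=3
Drop 3: O rot1 at col 0 lands with bottom-row=3; cleared 0 line(s) (total 0); column heights now [5 5 0 3 2], max=5
Test piece S rot3 at col 1 (width 2): heights before test = [5 5 0 3 2]; fits = True

Answer: yes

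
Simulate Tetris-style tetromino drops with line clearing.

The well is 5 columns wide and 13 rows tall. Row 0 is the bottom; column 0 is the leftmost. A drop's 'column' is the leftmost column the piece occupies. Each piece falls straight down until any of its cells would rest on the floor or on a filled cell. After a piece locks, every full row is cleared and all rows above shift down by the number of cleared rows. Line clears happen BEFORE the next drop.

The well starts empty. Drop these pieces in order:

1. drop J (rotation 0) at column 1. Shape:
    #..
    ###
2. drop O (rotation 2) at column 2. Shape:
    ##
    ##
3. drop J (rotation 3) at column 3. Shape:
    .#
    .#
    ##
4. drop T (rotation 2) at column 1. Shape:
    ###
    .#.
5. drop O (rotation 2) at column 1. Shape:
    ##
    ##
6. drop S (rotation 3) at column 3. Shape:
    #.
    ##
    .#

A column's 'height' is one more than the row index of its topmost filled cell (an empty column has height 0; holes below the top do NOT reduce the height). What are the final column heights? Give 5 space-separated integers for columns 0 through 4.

Answer: 0 7 7 9 8

Derivation:
Drop 1: J rot0 at col 1 lands with bottom-row=0; cleared 0 line(s) (total 0); column heights now [0 2 1 1 0], max=2
Drop 2: O rot2 at col 2 lands with bottom-row=1; cleared 0 line(s) (total 0); column heights now [0 2 3 3 0], max=3
Drop 3: J rot3 at col 3 lands with bottom-row=3; cleared 0 line(s) (total 0); column heights now [0 2 3 4 6], max=6
Drop 4: T rot2 at col 1 lands with bottom-row=3; cleared 0 line(s) (total 0); column heights now [0 5 5 5 6], max=6
Drop 5: O rot2 at col 1 lands with bottom-row=5; cleared 0 line(s) (total 0); column heights now [0 7 7 5 6], max=7
Drop 6: S rot3 at col 3 lands with bottom-row=6; cleared 0 line(s) (total 0); column heights now [0 7 7 9 8], max=9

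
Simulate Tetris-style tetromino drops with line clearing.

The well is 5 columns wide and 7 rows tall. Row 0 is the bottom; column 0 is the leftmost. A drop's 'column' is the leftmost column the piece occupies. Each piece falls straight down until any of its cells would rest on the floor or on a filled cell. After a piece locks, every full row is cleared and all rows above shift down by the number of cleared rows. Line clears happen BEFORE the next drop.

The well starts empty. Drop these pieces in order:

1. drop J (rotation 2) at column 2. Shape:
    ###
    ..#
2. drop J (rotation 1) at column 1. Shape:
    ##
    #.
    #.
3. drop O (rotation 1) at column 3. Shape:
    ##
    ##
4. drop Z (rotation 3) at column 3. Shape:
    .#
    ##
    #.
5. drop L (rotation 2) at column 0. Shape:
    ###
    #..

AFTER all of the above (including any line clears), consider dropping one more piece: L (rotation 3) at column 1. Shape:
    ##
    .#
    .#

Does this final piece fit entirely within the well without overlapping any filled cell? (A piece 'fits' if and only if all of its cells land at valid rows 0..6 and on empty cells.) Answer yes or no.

Answer: yes

Derivation:
Drop 1: J rot2 at col 2 lands with bottom-row=0; cleared 0 line(s) (total 0); column heights now [0 0 2 2 2], max=2
Drop 2: J rot1 at col 1 lands with bottom-row=0; cleared 0 line(s) (total 0); column heights now [0 3 3 2 2], max=3
Drop 3: O rot1 at col 3 lands with bottom-row=2; cleared 0 line(s) (total 0); column heights now [0 3 3 4 4], max=4
Drop 4: Z rot3 at col 3 lands with bottom-row=4; cleared 0 line(s) (total 0); column heights now [0 3 3 6 7], max=7
Drop 5: L rot2 at col 0 lands with bottom-row=2; cleared 2 line(s) (total 2); column heights now [0 2 2 4 5], max=5
Test piece L rot3 at col 1 (width 2): heights before test = [0 2 2 4 5]; fits = True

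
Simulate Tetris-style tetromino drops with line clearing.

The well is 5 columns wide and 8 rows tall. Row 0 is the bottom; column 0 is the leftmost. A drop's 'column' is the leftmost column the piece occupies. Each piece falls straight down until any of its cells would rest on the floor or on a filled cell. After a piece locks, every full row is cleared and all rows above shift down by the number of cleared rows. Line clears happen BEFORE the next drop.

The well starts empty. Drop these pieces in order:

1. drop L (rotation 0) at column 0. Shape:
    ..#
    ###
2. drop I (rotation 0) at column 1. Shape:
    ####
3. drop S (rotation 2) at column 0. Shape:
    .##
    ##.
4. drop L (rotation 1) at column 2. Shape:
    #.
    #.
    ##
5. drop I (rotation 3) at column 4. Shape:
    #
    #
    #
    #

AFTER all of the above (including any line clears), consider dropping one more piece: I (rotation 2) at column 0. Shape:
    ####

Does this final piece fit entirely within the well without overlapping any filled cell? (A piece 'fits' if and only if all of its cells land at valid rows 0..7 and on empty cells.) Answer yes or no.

Drop 1: L rot0 at col 0 lands with bottom-row=0; cleared 0 line(s) (total 0); column heights now [1 1 2 0 0], max=2
Drop 2: I rot0 at col 1 lands with bottom-row=2; cleared 0 line(s) (total 0); column heights now [1 3 3 3 3], max=3
Drop 3: S rot2 at col 0 lands with bottom-row=3; cleared 0 line(s) (total 0); column heights now [4 5 5 3 3], max=5
Drop 4: L rot1 at col 2 lands with bottom-row=5; cleared 0 line(s) (total 0); column heights now [4 5 8 6 3], max=8
Drop 5: I rot3 at col 4 lands with bottom-row=3; cleared 0 line(s) (total 0); column heights now [4 5 8 6 7], max=8
Test piece I rot2 at col 0 (width 4): heights before test = [4 5 8 6 7]; fits = False

Answer: no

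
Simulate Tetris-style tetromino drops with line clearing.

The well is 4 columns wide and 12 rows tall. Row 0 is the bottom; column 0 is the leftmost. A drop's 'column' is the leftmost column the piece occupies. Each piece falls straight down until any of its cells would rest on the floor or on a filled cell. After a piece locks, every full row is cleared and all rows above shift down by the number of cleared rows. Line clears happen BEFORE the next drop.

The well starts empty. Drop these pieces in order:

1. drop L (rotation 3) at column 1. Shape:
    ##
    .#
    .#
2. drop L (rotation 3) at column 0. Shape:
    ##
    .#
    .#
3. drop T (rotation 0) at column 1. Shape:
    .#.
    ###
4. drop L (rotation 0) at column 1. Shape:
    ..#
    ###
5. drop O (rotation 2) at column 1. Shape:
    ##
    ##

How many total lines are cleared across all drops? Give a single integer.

Answer: 0

Derivation:
Drop 1: L rot3 at col 1 lands with bottom-row=0; cleared 0 line(s) (total 0); column heights now [0 3 3 0], max=3
Drop 2: L rot3 at col 0 lands with bottom-row=3; cleared 0 line(s) (total 0); column heights now [6 6 3 0], max=6
Drop 3: T rot0 at col 1 lands with bottom-row=6; cleared 0 line(s) (total 0); column heights now [6 7 8 7], max=8
Drop 4: L rot0 at col 1 lands with bottom-row=8; cleared 0 line(s) (total 0); column heights now [6 9 9 10], max=10
Drop 5: O rot2 at col 1 lands with bottom-row=9; cleared 0 line(s) (total 0); column heights now [6 11 11 10], max=11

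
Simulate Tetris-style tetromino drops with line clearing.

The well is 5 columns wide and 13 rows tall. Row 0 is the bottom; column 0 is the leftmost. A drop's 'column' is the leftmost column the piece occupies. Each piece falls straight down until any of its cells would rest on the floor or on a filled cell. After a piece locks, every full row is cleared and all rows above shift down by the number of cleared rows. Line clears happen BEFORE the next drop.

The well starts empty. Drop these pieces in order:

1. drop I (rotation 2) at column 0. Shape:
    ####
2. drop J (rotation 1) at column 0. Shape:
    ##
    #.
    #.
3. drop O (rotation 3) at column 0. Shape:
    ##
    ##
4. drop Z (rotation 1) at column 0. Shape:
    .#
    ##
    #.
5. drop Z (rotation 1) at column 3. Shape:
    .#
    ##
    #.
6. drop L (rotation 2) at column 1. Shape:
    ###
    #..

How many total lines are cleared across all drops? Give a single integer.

Answer: 0

Derivation:
Drop 1: I rot2 at col 0 lands with bottom-row=0; cleared 0 line(s) (total 0); column heights now [1 1 1 1 0], max=1
Drop 2: J rot1 at col 0 lands with bottom-row=1; cleared 0 line(s) (total 0); column heights now [4 4 1 1 0], max=4
Drop 3: O rot3 at col 0 lands with bottom-row=4; cleared 0 line(s) (total 0); column heights now [6 6 1 1 0], max=6
Drop 4: Z rot1 at col 0 lands with bottom-row=6; cleared 0 line(s) (total 0); column heights now [8 9 1 1 0], max=9
Drop 5: Z rot1 at col 3 lands with bottom-row=1; cleared 0 line(s) (total 0); column heights now [8 9 1 3 4], max=9
Drop 6: L rot2 at col 1 lands with bottom-row=9; cleared 0 line(s) (total 0); column heights now [8 11 11 11 4], max=11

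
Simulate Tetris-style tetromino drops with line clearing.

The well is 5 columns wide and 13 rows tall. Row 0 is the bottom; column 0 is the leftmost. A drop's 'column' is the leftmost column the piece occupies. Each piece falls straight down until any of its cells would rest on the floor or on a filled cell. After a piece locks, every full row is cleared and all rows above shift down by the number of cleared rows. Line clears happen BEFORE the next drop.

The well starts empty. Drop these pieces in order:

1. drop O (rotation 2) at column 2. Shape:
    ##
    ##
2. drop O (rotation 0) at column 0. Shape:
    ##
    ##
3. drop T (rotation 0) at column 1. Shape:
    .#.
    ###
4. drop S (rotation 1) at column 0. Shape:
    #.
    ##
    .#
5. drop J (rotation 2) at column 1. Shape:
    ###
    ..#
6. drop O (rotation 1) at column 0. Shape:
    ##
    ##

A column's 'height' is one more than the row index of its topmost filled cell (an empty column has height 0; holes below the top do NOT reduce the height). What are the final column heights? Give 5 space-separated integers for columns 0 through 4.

Answer: 8 8 6 6 0

Derivation:
Drop 1: O rot2 at col 2 lands with bottom-row=0; cleared 0 line(s) (total 0); column heights now [0 0 2 2 0], max=2
Drop 2: O rot0 at col 0 lands with bottom-row=0; cleared 0 line(s) (total 0); column heights now [2 2 2 2 0], max=2
Drop 3: T rot0 at col 1 lands with bottom-row=2; cleared 0 line(s) (total 0); column heights now [2 3 4 3 0], max=4
Drop 4: S rot1 at col 0 lands with bottom-row=3; cleared 0 line(s) (total 0); column heights now [6 5 4 3 0], max=6
Drop 5: J rot2 at col 1 lands with bottom-row=4; cleared 0 line(s) (total 0); column heights now [6 6 6 6 0], max=6
Drop 6: O rot1 at col 0 lands with bottom-row=6; cleared 0 line(s) (total 0); column heights now [8 8 6 6 0], max=8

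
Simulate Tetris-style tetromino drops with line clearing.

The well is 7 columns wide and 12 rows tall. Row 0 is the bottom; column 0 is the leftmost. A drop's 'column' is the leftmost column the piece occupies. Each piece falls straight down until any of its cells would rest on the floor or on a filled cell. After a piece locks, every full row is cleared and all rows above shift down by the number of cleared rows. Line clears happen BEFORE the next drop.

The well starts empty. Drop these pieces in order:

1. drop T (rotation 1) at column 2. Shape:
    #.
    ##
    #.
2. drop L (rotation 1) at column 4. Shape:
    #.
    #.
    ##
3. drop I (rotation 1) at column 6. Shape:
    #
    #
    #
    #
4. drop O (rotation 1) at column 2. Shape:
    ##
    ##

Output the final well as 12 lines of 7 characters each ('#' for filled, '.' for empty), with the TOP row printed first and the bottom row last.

Drop 1: T rot1 at col 2 lands with bottom-row=0; cleared 0 line(s) (total 0); column heights now [0 0 3 2 0 0 0], max=3
Drop 2: L rot1 at col 4 lands with bottom-row=0; cleared 0 line(s) (total 0); column heights now [0 0 3 2 3 1 0], max=3
Drop 3: I rot1 at col 6 lands with bottom-row=0; cleared 0 line(s) (total 0); column heights now [0 0 3 2 3 1 4], max=4
Drop 4: O rot1 at col 2 lands with bottom-row=3; cleared 0 line(s) (total 0); column heights now [0 0 5 5 3 1 4], max=5

Answer: .......
.......
.......
.......
.......
.......
.......
..##...
..##..#
..#.#.#
..###.#
..#.###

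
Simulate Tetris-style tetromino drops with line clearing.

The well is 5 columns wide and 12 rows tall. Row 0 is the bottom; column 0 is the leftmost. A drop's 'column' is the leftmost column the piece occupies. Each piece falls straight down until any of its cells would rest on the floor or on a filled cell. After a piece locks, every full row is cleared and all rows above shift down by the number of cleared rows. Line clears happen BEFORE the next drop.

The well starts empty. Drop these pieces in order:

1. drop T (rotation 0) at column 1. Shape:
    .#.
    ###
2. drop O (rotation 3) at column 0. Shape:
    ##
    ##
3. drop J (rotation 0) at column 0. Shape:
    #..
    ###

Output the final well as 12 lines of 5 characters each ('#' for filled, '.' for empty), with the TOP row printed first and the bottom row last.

Answer: .....
.....
.....
.....
.....
.....
.....
#....
###..
##...
###..
.###.

Derivation:
Drop 1: T rot0 at col 1 lands with bottom-row=0; cleared 0 line(s) (total 0); column heights now [0 1 2 1 0], max=2
Drop 2: O rot3 at col 0 lands with bottom-row=1; cleared 0 line(s) (total 0); column heights now [3 3 2 1 0], max=3
Drop 3: J rot0 at col 0 lands with bottom-row=3; cleared 0 line(s) (total 0); column heights now [5 4 4 1 0], max=5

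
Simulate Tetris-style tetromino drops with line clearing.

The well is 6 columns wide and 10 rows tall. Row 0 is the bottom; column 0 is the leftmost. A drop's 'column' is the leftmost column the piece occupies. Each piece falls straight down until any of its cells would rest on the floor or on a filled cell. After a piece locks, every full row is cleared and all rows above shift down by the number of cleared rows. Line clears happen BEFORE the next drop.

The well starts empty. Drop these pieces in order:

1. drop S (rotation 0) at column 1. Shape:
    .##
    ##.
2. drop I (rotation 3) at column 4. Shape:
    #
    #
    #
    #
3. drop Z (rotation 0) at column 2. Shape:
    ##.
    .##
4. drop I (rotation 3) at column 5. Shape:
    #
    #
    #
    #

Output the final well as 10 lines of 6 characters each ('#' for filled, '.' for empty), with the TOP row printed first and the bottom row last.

Answer: ......
......
......
......
..##..
...##.
....##
....##
..####
.##.##

Derivation:
Drop 1: S rot0 at col 1 lands with bottom-row=0; cleared 0 line(s) (total 0); column heights now [0 1 2 2 0 0], max=2
Drop 2: I rot3 at col 4 lands with bottom-row=0; cleared 0 line(s) (total 0); column heights now [0 1 2 2 4 0], max=4
Drop 3: Z rot0 at col 2 lands with bottom-row=4; cleared 0 line(s) (total 0); column heights now [0 1 6 6 5 0], max=6
Drop 4: I rot3 at col 5 lands with bottom-row=0; cleared 0 line(s) (total 0); column heights now [0 1 6 6 5 4], max=6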